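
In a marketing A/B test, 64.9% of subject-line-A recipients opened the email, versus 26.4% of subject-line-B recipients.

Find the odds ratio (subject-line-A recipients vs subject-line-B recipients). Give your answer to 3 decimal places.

odds, subject-line-A recipients = 0.6490/0.3510 = 1.8490
odds, subject-line-B recipients = 0.2640/0.7360 = 0.3587
OR = 1.8490 / 0.3587 = 5.155

5.155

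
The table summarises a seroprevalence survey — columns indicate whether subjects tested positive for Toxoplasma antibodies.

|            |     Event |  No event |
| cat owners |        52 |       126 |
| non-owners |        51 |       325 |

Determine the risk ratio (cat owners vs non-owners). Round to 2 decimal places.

RR: 2.15

risk, cat owners = 52/178 = 0.2921
risk, non-owners = 51/376 = 0.1356
RR = 0.2921 / 0.1356 = 2.15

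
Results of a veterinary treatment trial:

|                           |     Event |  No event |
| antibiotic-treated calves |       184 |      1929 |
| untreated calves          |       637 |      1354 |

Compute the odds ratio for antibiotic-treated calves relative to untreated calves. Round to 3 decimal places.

OR = (184 × 1354) / (1929 × 637) = 249136/1228773 ≈ 0.203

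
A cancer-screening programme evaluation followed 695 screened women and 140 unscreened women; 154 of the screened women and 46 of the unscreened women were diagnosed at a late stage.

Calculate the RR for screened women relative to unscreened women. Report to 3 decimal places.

risk, screened women = 154/695 = 0.2216
risk, unscreened women = 46/140 = 0.3286
RR = 0.2216 / 0.3286 = 0.674

RR ≈ 0.674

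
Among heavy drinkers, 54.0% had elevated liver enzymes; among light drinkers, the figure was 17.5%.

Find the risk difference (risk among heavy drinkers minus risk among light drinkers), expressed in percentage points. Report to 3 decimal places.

RD ≈ 36.500

risk difference = 0.5400 − 0.1750 = 0.3650 → 36.500 percentage points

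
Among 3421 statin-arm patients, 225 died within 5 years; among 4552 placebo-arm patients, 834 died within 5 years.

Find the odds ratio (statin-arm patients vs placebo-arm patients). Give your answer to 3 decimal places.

odds, statin-arm patients = 225/3196 = 0.0704
odds, placebo-arm patients = 834/3718 = 0.2243
OR = 0.0704 / 0.2243 = 0.314

OR: 0.314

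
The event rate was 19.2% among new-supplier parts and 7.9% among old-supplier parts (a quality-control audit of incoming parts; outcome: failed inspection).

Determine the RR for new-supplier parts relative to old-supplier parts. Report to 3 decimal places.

RR = 0.1920 / 0.0790 = 2.430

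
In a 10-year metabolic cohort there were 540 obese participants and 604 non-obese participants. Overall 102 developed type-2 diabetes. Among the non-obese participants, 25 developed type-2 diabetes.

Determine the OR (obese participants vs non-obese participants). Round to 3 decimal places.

obese participants with the outcome: 102 − 25 = 77
obese participants without the outcome: 540 − 77 = 463
non-obese participants without the outcome: 604 − 25 = 579
OR = (77 × 579) / (463 × 25) = 44583/11575 ≈ 3.852

OR = 3.852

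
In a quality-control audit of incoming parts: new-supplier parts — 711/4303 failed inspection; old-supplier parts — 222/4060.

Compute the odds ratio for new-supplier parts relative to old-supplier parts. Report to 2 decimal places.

odds, new-supplier parts = 711/3592 = 0.1979
odds, old-supplier parts = 222/3838 = 0.0578
OR = 0.1979 / 0.0578 = 3.42

OR ≈ 3.42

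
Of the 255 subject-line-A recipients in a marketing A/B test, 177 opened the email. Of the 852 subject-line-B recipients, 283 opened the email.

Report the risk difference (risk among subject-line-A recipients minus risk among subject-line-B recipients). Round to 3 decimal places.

risk, subject-line-A recipients = 177/255 = 0.6941
risk, subject-line-B recipients = 283/852 = 0.3322
risk difference = 0.6941 − 0.3322 = 0.362

RD ≈ 0.362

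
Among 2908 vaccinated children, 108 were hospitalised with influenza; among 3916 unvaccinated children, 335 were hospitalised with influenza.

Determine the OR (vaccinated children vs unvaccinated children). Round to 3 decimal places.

OR = (108 × 3581) / (2800 × 335) = 386748/938000 ≈ 0.412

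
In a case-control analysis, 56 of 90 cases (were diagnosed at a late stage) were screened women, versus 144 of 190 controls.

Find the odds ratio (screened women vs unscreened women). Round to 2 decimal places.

odds, screened women = 56/144 = 0.3889
odds, unscreened women = 34/46 = 0.7391
OR = 0.3889 / 0.7391 = 0.53

0.53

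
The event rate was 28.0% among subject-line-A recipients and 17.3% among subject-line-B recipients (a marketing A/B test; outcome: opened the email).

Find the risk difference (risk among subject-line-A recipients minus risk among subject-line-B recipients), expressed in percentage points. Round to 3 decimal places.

risk difference = 0.2800 − 0.1730 = 0.1070 → 10.700 percentage points

10.700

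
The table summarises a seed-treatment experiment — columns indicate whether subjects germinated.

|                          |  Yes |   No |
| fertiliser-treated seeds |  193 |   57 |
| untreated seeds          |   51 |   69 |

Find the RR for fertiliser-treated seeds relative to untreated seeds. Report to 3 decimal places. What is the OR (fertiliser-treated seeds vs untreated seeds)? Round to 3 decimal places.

risk, fertiliser-treated seeds = 193/250 = 0.7720
risk, untreated seeds = 51/120 = 0.4250
RR = 0.7720 / 0.4250 = 1.816
OR = (193 × 69) / (57 × 51) = 13317/2907 ≈ 4.581

RR = 1.816; OR = 4.581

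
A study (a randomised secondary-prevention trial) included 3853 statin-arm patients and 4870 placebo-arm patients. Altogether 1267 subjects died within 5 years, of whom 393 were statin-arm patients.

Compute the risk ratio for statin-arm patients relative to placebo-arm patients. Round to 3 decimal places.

RR ≈ 0.568

statin-arm patients without the outcome: 3853 − 393 = 3460
placebo-arm patients with the outcome: 1267 − 393 = 874
placebo-arm patients without the outcome: 4870 − 874 = 3996
risk, statin-arm patients = 393/3853 = 0.1020
risk, placebo-arm patients = 874/4870 = 0.1795
RR = 0.1020 / 0.1795 = 0.568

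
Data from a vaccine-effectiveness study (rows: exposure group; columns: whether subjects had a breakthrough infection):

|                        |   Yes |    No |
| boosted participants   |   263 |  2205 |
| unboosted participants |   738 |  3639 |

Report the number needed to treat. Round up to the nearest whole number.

risk, boosted participants = 263/2468 = 0.106564
risk, unboosted participants = 738/4377 = 0.168609
absolute risk difference = 0.062045
1 / 0.062045 = 16.117 → round up → 17

NNT = 17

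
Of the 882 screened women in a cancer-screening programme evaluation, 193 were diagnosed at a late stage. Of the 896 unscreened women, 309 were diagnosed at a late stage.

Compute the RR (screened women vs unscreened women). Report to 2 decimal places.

RR: 0.63

risk, screened women = 193/882 = 0.2188
risk, unscreened women = 309/896 = 0.3449
RR = 0.2188 / 0.3449 = 0.63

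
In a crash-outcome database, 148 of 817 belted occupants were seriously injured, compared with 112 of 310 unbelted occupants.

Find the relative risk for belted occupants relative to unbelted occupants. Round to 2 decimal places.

risk, belted occupants = 148/817 = 0.1812
risk, unbelted occupants = 112/310 = 0.3613
RR = 0.1812 / 0.3613 = 0.50

0.50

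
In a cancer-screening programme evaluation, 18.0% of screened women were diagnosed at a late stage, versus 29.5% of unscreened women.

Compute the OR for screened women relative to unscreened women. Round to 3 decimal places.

OR = 0.525

odds, screened women = 0.1800/0.8200 = 0.2195
odds, unscreened women = 0.2950/0.7050 = 0.4184
OR = 0.2195 / 0.4184 = 0.525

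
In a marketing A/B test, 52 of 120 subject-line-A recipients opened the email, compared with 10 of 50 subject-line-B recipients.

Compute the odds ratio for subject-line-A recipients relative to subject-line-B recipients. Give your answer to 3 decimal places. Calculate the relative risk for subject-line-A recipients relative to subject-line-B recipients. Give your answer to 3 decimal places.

OR = 3.059; RR = 2.167

OR = (52 × 40) / (68 × 10) = 2080/680 ≈ 3.059
risk, subject-line-A recipients = 52/120 = 0.4333
risk, subject-line-B recipients = 10/50 = 0.2000
RR = 0.4333 / 0.2000 = 2.167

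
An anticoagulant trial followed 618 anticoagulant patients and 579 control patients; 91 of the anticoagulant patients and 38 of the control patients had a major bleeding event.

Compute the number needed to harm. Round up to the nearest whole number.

NNH = 13

risk, anticoagulant patients = 91/618 = 0.147249
risk, control patients = 38/579 = 0.065630
absolute risk difference = 0.081619
1 / 0.081619 = 12.252 → round up → 13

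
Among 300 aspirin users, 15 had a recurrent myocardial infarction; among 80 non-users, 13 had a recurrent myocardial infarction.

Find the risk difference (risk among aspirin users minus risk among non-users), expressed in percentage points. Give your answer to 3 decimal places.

RD: -11.250

risk, aspirin users = 15/300 = 0.0500
risk, non-users = 13/80 = 0.1625
risk difference = 0.0500 − 0.1625 = -0.1125 → -11.250 percentage points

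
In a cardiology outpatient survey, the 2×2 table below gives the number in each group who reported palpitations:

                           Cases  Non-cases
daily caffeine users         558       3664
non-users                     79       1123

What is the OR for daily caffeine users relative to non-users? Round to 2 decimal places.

OR = (558 × 1123) / (3664 × 79) = 626634/289456 ≈ 2.16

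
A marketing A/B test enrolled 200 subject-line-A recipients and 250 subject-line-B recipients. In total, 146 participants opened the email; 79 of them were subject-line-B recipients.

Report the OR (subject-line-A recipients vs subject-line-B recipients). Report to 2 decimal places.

OR = 1.09

subject-line-A recipients with the outcome: 146 − 79 = 67
subject-line-A recipients without the outcome: 200 − 67 = 133
subject-line-B recipients without the outcome: 250 − 79 = 171
odds, subject-line-A recipients = 67/133 = 0.5038
odds, subject-line-B recipients = 79/171 = 0.4620
OR = 0.5038 / 0.4620 = 1.09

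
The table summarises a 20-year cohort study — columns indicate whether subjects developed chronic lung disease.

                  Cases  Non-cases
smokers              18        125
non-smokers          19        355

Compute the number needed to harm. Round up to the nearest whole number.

14

risk, smokers = 18/143 = 0.125874
risk, non-smokers = 19/374 = 0.050802
absolute risk difference = 0.075072
1 / 0.075072 = 13.321 → round up → 14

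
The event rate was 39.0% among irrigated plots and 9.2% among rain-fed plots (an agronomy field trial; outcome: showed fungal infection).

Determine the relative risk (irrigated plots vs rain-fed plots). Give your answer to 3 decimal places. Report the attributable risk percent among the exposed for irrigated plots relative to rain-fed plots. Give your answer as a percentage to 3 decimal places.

RR = 4.239; AR% = 76.410%

RR = 0.3900 / 0.0920 = 4.239
AR% = (0.3900 − 0.0920) / 0.3900 = 0.7641 → 76.410%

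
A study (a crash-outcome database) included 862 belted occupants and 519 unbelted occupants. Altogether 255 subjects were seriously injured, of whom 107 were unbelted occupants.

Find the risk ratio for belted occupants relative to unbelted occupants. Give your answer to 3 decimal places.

belted occupants with the outcome: 255 − 107 = 148
belted occupants without the outcome: 862 − 148 = 714
unbelted occupants without the outcome: 519 − 107 = 412
risk, belted occupants = 148/862 = 0.1717
risk, unbelted occupants = 107/519 = 0.2062
RR = 0.1717 / 0.2062 = 0.833

RR: 0.833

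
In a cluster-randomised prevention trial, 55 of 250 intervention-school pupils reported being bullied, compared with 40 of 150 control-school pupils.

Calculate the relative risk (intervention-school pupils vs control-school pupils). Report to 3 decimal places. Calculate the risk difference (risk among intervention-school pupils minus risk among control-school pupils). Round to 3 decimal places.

RR = 0.825; RD = -0.047

risk, intervention-school pupils = 55/250 = 0.2200
risk, control-school pupils = 40/150 = 0.2667
RR = 0.2200 / 0.2667 = 0.825
risk difference = 0.2200 − 0.2667 = -0.047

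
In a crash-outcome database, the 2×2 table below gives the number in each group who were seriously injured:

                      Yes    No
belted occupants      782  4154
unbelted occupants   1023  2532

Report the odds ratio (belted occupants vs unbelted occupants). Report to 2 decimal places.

OR: 0.47

odds, belted occupants = 782/4154 = 0.1883
odds, unbelted occupants = 1023/2532 = 0.4040
OR = 0.1883 / 0.4040 = 0.47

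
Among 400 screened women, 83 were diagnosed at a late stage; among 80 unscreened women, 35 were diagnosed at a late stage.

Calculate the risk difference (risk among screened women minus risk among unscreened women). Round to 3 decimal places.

risk, screened women = 83/400 = 0.2075
risk, unscreened women = 35/80 = 0.4375
risk difference = 0.2075 − 0.4375 = -0.230

-0.230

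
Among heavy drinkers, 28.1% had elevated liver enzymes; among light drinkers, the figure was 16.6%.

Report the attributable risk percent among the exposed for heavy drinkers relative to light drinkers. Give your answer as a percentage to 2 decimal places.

AR% = (0.2810 − 0.1660) / 0.2810 = 0.4093 → 40.93%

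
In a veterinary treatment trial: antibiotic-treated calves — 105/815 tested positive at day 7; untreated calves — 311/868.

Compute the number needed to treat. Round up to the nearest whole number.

NNT = 5

risk, antibiotic-treated calves = 105/815 = 0.128834
risk, untreated calves = 311/868 = 0.358295
absolute risk difference = 0.229461
1 / 0.229461 = 4.358 → round up → 5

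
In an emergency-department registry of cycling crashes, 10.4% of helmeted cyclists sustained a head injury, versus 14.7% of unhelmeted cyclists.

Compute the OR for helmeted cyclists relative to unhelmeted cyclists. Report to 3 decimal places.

odds, helmeted cyclists = 0.1040/0.8960 = 0.1161
odds, unhelmeted cyclists = 0.1470/0.8530 = 0.1723
OR = 0.1161 / 0.1723 = 0.674

OR ≈ 0.674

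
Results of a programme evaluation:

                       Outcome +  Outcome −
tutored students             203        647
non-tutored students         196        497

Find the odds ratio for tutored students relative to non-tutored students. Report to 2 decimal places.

OR = (203 × 497) / (647 × 196) = 100891/126812 ≈ 0.80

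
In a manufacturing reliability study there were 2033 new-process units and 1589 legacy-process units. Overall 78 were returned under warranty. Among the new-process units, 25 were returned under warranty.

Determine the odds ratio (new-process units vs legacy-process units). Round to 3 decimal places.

0.361

new-process units without the outcome: 2033 − 25 = 2008
legacy-process units with the outcome: 78 − 25 = 53
legacy-process units without the outcome: 1589 − 53 = 1536
odds, new-process units = 25/2008 = 0.01245
odds, legacy-process units = 53/1536 = 0.03451
OR = 0.01245 / 0.03451 = 0.361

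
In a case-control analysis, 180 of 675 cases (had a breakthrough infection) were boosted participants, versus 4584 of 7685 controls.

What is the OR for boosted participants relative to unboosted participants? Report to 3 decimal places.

odds, boosted participants = 180/4584 = 0.03927
odds, unboosted participants = 495/3101 = 0.15963
OR = 0.03927 / 0.15963 = 0.246

0.246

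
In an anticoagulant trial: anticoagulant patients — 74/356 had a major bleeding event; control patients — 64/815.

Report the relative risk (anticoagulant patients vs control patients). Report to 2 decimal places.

2.65

risk, anticoagulant patients = 74/356 = 0.2079
risk, control patients = 64/815 = 0.0785
RR = 0.2079 / 0.0785 = 2.65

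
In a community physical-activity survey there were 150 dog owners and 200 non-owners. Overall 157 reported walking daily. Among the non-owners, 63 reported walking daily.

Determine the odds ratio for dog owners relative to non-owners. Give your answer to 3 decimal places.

dog owners with the outcome: 157 − 63 = 94
dog owners without the outcome: 150 − 94 = 56
non-owners without the outcome: 200 − 63 = 137
OR = (94 × 137) / (56 × 63) = 12878/3528 ≈ 3.650

3.650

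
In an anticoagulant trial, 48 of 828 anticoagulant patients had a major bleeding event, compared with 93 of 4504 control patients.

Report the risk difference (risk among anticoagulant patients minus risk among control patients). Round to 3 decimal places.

risk, anticoagulant patients = 48/828 = 0.05797
risk, control patients = 93/4504 = 0.02065
risk difference = 0.05797 − 0.02065 = 0.037

RD = 0.037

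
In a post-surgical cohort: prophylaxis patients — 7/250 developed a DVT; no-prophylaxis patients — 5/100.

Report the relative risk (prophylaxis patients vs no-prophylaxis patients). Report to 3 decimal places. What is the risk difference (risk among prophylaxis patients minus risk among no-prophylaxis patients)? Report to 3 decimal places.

RR = 0.560; RD = -0.022

risk, prophylaxis patients = 7/250 = 0.02800
risk, no-prophylaxis patients = 5/100 = 0.05000
RR = 0.02800 / 0.05000 = 0.560
risk difference = 0.02800 − 0.05000 = -0.022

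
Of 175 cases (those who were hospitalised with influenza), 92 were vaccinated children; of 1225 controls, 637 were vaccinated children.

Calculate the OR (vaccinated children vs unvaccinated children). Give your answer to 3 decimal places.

OR = (92 × 588) / (637 × 83) = 54096/52871 ≈ 1.023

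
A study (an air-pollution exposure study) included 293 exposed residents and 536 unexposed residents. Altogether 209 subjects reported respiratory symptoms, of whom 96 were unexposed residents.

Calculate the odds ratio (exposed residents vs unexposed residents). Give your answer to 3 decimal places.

2.877

exposed residents with the outcome: 209 − 96 = 113
exposed residents without the outcome: 293 − 113 = 180
unexposed residents without the outcome: 536 − 96 = 440
odds, exposed residents = 113/180 = 0.6278
odds, unexposed residents = 96/440 = 0.2182
OR = 0.6278 / 0.2182 = 2.877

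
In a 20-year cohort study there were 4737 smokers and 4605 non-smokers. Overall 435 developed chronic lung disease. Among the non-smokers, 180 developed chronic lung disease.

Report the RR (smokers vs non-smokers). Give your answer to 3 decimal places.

RR = 1.377

smokers with the outcome: 435 − 180 = 255
smokers without the outcome: 4737 − 255 = 4482
non-smokers without the outcome: 4605 − 180 = 4425
risk, smokers = 255/4737 = 0.05383
risk, non-smokers = 180/4605 = 0.03909
RR = 0.05383 / 0.03909 = 1.377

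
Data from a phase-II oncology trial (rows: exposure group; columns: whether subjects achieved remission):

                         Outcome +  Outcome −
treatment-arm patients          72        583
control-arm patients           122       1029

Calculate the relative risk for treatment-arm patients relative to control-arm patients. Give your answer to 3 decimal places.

risk, treatment-arm patients = 72/655 = 0.1099
risk, control-arm patients = 122/1151 = 0.1060
RR = 0.1099 / 0.1060 = 1.037

1.037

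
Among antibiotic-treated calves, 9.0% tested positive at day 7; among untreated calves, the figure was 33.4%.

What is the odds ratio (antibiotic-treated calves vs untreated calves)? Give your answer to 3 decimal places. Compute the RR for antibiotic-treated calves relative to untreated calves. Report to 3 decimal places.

odds, antibiotic-treated calves = 0.0900/0.9100 = 0.0989
odds, untreated calves = 0.3340/0.6660 = 0.5015
OR = 0.0989 / 0.5015 = 0.197
RR = 0.0900 / 0.3340 = 0.269

OR = 0.197; RR = 0.269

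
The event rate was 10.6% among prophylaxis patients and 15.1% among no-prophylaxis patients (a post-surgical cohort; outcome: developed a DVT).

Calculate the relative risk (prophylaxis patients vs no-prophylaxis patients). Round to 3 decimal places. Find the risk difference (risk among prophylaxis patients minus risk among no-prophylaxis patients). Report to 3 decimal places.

RR = 0.1060 / 0.1510 = 0.702
risk difference = 0.1060 − 0.1510 = -0.045

RR = 0.702; RD = -0.045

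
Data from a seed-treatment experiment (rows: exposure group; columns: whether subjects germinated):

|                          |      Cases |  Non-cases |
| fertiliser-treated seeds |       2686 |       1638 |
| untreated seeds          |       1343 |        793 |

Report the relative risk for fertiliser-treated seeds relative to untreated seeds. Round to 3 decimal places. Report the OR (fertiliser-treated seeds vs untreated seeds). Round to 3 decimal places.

RR = 0.988; OR = 0.968

risk, fertiliser-treated seeds = 2686/4324 = 0.6212
risk, untreated seeds = 1343/2136 = 0.6287
RR = 0.6212 / 0.6287 = 0.988
OR = (2686 × 793) / (1638 × 1343) = 2129998/2199834 ≈ 0.968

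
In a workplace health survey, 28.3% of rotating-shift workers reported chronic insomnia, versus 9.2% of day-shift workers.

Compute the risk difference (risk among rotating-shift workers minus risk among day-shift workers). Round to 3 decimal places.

risk difference = 0.2830 − 0.0920 = 0.191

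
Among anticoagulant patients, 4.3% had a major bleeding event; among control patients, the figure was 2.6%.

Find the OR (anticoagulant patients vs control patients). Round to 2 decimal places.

1.68

odds, anticoagulant patients = 0.04300/0.95700 = 0.04493
odds, control patients = 0.02600/0.97400 = 0.02669
OR = 0.04493 / 0.02669 = 1.68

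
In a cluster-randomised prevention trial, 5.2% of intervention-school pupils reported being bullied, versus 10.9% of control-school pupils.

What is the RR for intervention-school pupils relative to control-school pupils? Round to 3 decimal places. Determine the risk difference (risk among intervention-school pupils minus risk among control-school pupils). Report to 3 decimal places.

RR = 0.477; RD = -0.057

RR = 0.0520 / 0.1090 = 0.477
risk difference = 0.0520 − 0.1090 = -0.057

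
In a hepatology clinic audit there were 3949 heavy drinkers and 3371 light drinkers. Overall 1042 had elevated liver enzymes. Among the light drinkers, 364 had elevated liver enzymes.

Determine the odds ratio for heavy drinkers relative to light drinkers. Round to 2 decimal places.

heavy drinkers with the outcome: 1042 − 364 = 678
heavy drinkers without the outcome: 3949 − 678 = 3271
light drinkers without the outcome: 3371 − 364 = 3007
OR = (678 × 3007) / (3271 × 364) = 2038746/1190644 ≈ 1.71

1.71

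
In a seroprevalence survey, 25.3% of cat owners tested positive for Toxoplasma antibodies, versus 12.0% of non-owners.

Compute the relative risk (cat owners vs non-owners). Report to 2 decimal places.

RR = 0.2530 / 0.1200 = 2.11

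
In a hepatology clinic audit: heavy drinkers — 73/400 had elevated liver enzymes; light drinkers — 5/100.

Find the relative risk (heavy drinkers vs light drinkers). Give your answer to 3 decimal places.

risk, heavy drinkers = 73/400 = 0.1825
risk, light drinkers = 5/100 = 0.0500
RR = 0.1825 / 0.0500 = 3.650

3.650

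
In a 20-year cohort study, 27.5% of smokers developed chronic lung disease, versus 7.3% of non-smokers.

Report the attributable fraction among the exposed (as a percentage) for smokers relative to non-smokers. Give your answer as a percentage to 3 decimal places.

AR% = (0.2750 − 0.0730) / 0.2750 = 0.7345 → 73.455%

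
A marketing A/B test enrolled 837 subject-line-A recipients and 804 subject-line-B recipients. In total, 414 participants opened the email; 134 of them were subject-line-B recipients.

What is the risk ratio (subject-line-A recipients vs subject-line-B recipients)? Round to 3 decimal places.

2.007

subject-line-A recipients with the outcome: 414 − 134 = 280
subject-line-A recipients without the outcome: 837 − 280 = 557
subject-line-B recipients without the outcome: 804 − 134 = 670
risk, subject-line-A recipients = 280/837 = 0.3345
risk, subject-line-B recipients = 134/804 = 0.1667
RR = 0.3345 / 0.1667 = 2.007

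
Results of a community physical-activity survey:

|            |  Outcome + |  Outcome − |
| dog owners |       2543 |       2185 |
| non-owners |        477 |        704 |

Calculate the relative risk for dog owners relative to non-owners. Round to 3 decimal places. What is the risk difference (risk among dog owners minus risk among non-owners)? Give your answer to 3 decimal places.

RR = 1.332; RD = 0.134

risk, dog owners = 2543/4728 = 0.5379
risk, non-owners = 477/1181 = 0.4039
RR = 0.5379 / 0.4039 = 1.332
risk difference = 0.5379 − 0.4039 = 0.134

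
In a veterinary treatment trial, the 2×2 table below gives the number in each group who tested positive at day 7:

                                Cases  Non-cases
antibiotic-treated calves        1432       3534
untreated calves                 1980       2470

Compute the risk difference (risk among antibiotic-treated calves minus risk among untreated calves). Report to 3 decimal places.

-0.157

risk, antibiotic-treated calves = 1432/4966 = 0.2884
risk, untreated calves = 1980/4450 = 0.4449
risk difference = 0.2884 − 0.4449 = -0.157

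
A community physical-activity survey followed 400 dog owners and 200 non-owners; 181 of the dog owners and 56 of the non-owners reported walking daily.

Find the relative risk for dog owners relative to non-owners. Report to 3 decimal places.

risk, dog owners = 181/400 = 0.4525
risk, non-owners = 56/200 = 0.2800
RR = 0.4525 / 0.2800 = 1.616

1.616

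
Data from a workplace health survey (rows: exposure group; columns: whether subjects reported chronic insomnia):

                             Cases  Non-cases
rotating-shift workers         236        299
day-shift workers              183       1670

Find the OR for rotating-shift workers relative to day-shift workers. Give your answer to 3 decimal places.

OR = (236 × 1670) / (299 × 183) = 394120/54717 ≈ 7.203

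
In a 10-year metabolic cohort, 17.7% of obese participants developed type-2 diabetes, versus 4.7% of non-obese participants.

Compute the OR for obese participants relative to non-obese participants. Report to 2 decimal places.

4.36

odds, obese participants = 0.17700/0.82300 = 0.21507
odds, non-obese participants = 0.04700/0.95300 = 0.04932
OR = 0.21507 / 0.04932 = 4.36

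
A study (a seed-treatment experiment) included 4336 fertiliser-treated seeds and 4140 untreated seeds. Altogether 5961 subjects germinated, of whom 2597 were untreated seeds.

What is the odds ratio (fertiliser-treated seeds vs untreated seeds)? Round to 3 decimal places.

OR: 2.056

fertiliser-treated seeds with the outcome: 5961 − 2597 = 3364
fertiliser-treated seeds without the outcome: 4336 − 3364 = 972
untreated seeds without the outcome: 4140 − 2597 = 1543
OR = (3364 × 1543) / (972 × 2597) = 5190652/2524284 ≈ 2.056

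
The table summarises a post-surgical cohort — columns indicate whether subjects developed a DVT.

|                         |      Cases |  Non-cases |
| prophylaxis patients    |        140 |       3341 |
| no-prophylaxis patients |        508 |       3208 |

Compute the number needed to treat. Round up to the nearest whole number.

11

risk, prophylaxis patients = 140/3481 = 0.040218
risk, no-prophylaxis patients = 508/3716 = 0.136706
absolute risk difference = 0.096488
1 / 0.096488 = 10.364 → round up → 11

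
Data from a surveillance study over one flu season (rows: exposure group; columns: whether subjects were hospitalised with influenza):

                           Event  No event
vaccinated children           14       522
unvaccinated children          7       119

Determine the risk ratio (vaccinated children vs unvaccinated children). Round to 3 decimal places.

RR: 0.470

risk, vaccinated children = 14/536 = 0.02612
risk, unvaccinated children = 7/126 = 0.05556
RR = 0.02612 / 0.05556 = 0.470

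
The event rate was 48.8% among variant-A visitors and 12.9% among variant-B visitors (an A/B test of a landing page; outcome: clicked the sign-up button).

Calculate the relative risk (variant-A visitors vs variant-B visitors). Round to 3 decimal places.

RR = 0.4880 / 0.1290 = 3.783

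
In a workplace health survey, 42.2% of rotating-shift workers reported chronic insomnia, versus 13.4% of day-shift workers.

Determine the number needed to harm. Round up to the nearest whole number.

absolute risk difference = 0.288000
1 / 0.288000 = 3.472 → round up → 4

NNH: 4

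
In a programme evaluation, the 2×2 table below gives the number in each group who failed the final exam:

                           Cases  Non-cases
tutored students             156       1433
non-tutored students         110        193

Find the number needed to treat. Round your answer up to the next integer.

4

risk, tutored students = 156/1589 = 0.098175
risk, non-tutored students = 110/303 = 0.363036
absolute risk difference = 0.264861
1 / 0.264861 = 3.776 → round up → 4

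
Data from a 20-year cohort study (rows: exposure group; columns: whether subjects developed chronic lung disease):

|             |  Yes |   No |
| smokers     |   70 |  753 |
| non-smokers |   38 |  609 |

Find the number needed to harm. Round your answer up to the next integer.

NNH = 38

risk, smokers = 70/823 = 0.085055
risk, non-smokers = 38/647 = 0.058733
absolute risk difference = 0.026322
1 / 0.026322 = 37.991 → round up → 38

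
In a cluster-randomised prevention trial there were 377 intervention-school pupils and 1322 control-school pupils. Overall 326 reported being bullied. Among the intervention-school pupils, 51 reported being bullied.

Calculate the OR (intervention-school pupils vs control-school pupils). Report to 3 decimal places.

intervention-school pupils without the outcome: 377 − 51 = 326
control-school pupils with the outcome: 326 − 51 = 275
control-school pupils without the outcome: 1322 − 275 = 1047
OR = (51 × 1047) / (326 × 275) = 53397/89650 ≈ 0.596

0.596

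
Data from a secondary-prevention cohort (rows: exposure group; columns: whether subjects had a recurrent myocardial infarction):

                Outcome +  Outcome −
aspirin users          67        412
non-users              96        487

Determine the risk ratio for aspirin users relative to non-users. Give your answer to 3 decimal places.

RR: 0.849

risk, aspirin users = 67/479 = 0.1399
risk, non-users = 96/583 = 0.1647
RR = 0.1399 / 0.1647 = 0.849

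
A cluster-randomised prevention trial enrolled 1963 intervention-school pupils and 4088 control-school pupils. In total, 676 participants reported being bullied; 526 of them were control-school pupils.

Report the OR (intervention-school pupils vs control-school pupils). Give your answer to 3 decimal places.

0.560

intervention-school pupils with the outcome: 676 − 526 = 150
intervention-school pupils without the outcome: 1963 − 150 = 1813
control-school pupils without the outcome: 4088 − 526 = 3562
OR = (150 × 3562) / (1813 × 526) = 534300/953638 ≈ 0.560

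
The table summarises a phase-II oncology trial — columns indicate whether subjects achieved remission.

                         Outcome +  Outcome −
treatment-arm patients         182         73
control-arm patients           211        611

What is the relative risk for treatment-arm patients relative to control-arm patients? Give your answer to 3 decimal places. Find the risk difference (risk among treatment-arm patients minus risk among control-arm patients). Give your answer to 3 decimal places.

risk, treatment-arm patients = 182/255 = 0.7137
risk, control-arm patients = 211/822 = 0.2567
RR = 0.7137 / 0.2567 = 2.780
risk difference = 0.7137 − 0.2567 = 0.457

RR = 2.780; RD = 0.457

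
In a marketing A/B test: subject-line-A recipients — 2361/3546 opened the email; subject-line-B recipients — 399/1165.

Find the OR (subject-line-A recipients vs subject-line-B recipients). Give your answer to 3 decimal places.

OR = (2361 × 766) / (1185 × 399) = 1808526/472815 ≈ 3.825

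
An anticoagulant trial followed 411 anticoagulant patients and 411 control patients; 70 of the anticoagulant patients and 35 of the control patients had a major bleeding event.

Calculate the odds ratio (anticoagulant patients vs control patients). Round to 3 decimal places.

odds, anticoagulant patients = 70/341 = 0.2053
odds, control patients = 35/376 = 0.0931
OR = 0.2053 / 0.0931 = 2.205

OR: 2.205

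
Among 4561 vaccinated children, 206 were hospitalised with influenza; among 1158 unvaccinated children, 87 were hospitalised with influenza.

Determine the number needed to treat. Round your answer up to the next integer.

NNT ≈ 34

risk, vaccinated children = 206/4561 = 0.045166
risk, unvaccinated children = 87/1158 = 0.075130
absolute risk difference = 0.029964
1 / 0.029964 = 33.373 → round up → 34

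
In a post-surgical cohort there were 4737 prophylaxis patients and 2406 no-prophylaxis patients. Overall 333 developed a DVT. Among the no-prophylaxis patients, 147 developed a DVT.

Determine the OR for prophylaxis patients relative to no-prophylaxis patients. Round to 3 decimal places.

prophylaxis patients with the outcome: 333 − 147 = 186
prophylaxis patients without the outcome: 4737 − 186 = 4551
no-prophylaxis patients without the outcome: 2406 − 147 = 2259
OR = (186 × 2259) / (4551 × 147) = 420174/668997 ≈ 0.628

0.628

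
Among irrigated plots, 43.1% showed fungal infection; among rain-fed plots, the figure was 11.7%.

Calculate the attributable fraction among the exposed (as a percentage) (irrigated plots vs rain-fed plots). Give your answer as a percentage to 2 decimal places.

AR% = (0.4310 − 0.1170) / 0.4310 = 0.7285 → 72.85%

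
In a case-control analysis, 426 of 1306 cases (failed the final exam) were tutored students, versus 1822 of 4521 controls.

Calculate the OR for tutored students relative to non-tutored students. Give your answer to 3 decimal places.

OR = (426 × 2699) / (1822 × 880) = 1149774/1603360 ≈ 0.717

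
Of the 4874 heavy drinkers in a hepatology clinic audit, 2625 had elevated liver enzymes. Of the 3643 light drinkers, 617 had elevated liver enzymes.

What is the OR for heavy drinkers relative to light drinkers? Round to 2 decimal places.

OR = (2625 × 3026) / (2249 × 617) = 7943250/1387633 ≈ 5.72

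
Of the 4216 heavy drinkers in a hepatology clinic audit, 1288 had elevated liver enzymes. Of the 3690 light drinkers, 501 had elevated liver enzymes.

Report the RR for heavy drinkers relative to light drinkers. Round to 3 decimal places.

RR = 2.250

risk, heavy drinkers = 1288/4216 = 0.3055
risk, light drinkers = 501/3690 = 0.1358
RR = 0.3055 / 0.1358 = 2.250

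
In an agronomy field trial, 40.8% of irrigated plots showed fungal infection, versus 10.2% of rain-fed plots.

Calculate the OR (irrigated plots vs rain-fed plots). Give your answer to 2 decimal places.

6.07

odds, irrigated plots = 0.4080/0.5920 = 0.6892
odds, rain-fed plots = 0.1020/0.8980 = 0.1136
OR = 0.6892 / 0.1136 = 6.07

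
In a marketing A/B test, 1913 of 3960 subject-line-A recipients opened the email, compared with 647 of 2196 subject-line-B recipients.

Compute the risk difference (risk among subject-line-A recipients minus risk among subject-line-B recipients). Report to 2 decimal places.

RD: 0.19

risk, subject-line-A recipients = 1913/3960 = 0.4831
risk, subject-line-B recipients = 647/2196 = 0.2946
risk difference = 0.4831 − 0.2946 = 0.19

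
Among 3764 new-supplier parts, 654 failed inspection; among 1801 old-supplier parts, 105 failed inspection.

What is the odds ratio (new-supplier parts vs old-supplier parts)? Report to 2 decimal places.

OR = (654 × 1696) / (3110 × 105) = 1109184/326550 ≈ 3.40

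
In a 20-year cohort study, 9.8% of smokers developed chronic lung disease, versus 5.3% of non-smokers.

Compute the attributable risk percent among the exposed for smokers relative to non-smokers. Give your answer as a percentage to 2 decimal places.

AR% = (0.0980 − 0.0530) / 0.0980 = 0.4592 → 45.92%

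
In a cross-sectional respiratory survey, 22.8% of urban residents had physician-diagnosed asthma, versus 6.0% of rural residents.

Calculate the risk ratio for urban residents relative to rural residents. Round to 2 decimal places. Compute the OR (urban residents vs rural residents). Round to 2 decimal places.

RR = 0.2280 / 0.0600 = 3.80
odds, urban residents = 0.2280/0.7720 = 0.2953
odds, rural residents = 0.0600/0.9400 = 0.0638
OR = 0.2953 / 0.0638 = 4.63

RR = 3.80; OR = 4.63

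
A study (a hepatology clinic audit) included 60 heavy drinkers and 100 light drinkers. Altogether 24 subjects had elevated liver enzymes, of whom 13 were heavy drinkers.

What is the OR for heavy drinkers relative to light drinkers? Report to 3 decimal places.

OR = 2.238

heavy drinkers without the outcome: 60 − 13 = 47
light drinkers with the outcome: 24 − 13 = 11
light drinkers without the outcome: 100 − 11 = 89
OR = (13 × 89) / (47 × 11) = 1157/517 ≈ 2.238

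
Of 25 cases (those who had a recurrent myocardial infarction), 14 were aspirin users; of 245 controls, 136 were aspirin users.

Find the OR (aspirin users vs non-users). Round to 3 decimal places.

OR = (14 × 109) / (136 × 11) = 1526/1496 ≈ 1.020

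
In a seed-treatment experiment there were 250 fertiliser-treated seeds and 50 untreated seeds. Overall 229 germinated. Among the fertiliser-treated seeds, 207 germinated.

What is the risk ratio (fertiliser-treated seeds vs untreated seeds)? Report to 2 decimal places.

RR ≈ 1.88

fertiliser-treated seeds without the outcome: 250 − 207 = 43
untreated seeds with the outcome: 229 − 207 = 22
untreated seeds without the outcome: 50 − 22 = 28
risk, fertiliser-treated seeds = 207/250 = 0.8280
risk, untreated seeds = 22/50 = 0.4400
RR = 0.8280 / 0.4400 = 1.88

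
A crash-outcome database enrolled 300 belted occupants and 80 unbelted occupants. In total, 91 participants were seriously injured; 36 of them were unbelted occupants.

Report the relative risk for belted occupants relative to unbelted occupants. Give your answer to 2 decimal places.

belted occupants with the outcome: 91 − 36 = 55
belted occupants without the outcome: 300 − 55 = 245
unbelted occupants without the outcome: 80 − 36 = 44
risk, belted occupants = 55/300 = 0.1833
risk, unbelted occupants = 36/80 = 0.4500
RR = 0.1833 / 0.4500 = 0.41

RR = 0.41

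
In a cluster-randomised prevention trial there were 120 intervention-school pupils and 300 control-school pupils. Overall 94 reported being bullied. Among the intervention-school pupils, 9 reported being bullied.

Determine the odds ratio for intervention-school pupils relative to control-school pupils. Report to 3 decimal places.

intervention-school pupils without the outcome: 120 − 9 = 111
control-school pupils with the outcome: 94 − 9 = 85
control-school pupils without the outcome: 300 − 85 = 215
odds, intervention-school pupils = 9/111 = 0.0811
odds, control-school pupils = 85/215 = 0.3953
OR = 0.0811 / 0.3953 = 0.205

0.205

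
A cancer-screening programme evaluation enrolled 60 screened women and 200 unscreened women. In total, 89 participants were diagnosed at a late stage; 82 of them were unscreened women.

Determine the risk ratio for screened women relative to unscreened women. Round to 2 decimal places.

screened women with the outcome: 89 − 82 = 7
screened women without the outcome: 60 − 7 = 53
unscreened women without the outcome: 200 − 82 = 118
risk, screened women = 7/60 = 0.1167
risk, unscreened women = 82/200 = 0.4100
RR = 0.1167 / 0.4100 = 0.28

RR ≈ 0.28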